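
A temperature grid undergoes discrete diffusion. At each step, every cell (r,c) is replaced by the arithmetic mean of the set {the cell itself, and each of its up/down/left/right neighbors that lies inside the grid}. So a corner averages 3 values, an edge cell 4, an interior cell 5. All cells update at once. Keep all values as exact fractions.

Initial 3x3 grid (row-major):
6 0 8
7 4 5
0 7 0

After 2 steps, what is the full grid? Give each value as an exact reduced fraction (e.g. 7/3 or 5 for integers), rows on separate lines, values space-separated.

Answer: 157/36 533/120 157/36
357/80 407/100 1031/240
35/9 961/240 11/3

Derivation:
After step 1:
  13/3 9/2 13/3
  17/4 23/5 17/4
  14/3 11/4 4
After step 2:
  157/36 533/120 157/36
  357/80 407/100 1031/240
  35/9 961/240 11/3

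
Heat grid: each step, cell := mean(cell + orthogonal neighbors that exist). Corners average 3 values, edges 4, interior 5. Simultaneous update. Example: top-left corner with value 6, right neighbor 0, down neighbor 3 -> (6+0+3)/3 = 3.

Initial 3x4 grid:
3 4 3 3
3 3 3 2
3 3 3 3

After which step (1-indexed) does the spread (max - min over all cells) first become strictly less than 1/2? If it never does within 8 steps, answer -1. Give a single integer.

Answer: 3

Derivation:
Step 1: max=10/3, min=8/3, spread=2/3
Step 2: max=391/120, min=653/240, spread=43/80
Step 3: max=3451/1080, min=6043/2160, spread=859/2160
  -> spread < 1/2 first at step 3
Step 4: max=20333/6480, min=74149/25920, spread=7183/25920
Step 5: max=606731/194400, min=4475471/1555200, spread=378377/1555200
Step 6: max=2254771/729000, min=271236133/93312000, spread=3474911/18662400
Step 7: max=1076991817/349920000, min=16359858767/5598720000, spread=174402061/1119744000
Step 8: max=32144036509/10497600000, min=986932576813/335923200000, spread=1667063659/13436928000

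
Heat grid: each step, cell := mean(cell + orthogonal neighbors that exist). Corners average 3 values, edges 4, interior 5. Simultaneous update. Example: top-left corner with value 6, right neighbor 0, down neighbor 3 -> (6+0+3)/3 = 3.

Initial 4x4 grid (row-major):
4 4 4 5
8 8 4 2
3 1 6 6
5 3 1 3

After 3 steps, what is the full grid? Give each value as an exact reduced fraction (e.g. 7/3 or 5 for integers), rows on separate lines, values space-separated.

Answer: 2209/432 7069/1440 31969/7200 9163/2160
715/144 27863/6000 1057/240 7441/1800
15239/3600 24901/6000 23207/6000 7079/1800
8167/2160 25123/7200 25571/7200 7661/2160

Derivation:
After step 1:
  16/3 5 17/4 11/3
  23/4 5 24/5 17/4
  17/4 21/5 18/5 17/4
  11/3 5/2 13/4 10/3
After step 2:
  193/36 235/48 1063/240 73/18
  61/12 99/20 219/50 509/120
  67/15 391/100 201/50 463/120
  125/36 817/240 761/240 65/18
After step 3:
  2209/432 7069/1440 31969/7200 9163/2160
  715/144 27863/6000 1057/240 7441/1800
  15239/3600 24901/6000 23207/6000 7079/1800
  8167/2160 25123/7200 25571/7200 7661/2160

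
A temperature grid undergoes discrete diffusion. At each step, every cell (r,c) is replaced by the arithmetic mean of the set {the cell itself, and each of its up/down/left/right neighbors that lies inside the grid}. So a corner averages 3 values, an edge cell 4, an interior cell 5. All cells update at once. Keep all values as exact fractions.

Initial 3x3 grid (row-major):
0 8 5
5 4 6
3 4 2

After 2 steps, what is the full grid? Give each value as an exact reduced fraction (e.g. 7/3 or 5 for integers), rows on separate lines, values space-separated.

Answer: 139/36 1219/240 89/18
251/60 403/100 1199/240
41/12 333/80 23/6

Derivation:
After step 1:
  13/3 17/4 19/3
  3 27/5 17/4
  4 13/4 4
After step 2:
  139/36 1219/240 89/18
  251/60 403/100 1199/240
  41/12 333/80 23/6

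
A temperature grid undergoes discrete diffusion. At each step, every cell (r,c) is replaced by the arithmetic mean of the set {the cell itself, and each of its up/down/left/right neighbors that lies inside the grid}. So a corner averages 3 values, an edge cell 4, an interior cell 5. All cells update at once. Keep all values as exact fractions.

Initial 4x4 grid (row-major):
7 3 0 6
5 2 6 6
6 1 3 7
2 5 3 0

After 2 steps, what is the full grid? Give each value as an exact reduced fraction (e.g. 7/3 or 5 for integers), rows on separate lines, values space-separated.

After step 1:
  5 3 15/4 4
  5 17/5 17/5 25/4
  7/2 17/5 4 4
  13/3 11/4 11/4 10/3
After step 2:
  13/3 303/80 283/80 14/3
  169/40 91/25 104/25 353/80
  487/120 341/100 351/100 211/48
  127/36 397/120 77/24 121/36

Answer: 13/3 303/80 283/80 14/3
169/40 91/25 104/25 353/80
487/120 341/100 351/100 211/48
127/36 397/120 77/24 121/36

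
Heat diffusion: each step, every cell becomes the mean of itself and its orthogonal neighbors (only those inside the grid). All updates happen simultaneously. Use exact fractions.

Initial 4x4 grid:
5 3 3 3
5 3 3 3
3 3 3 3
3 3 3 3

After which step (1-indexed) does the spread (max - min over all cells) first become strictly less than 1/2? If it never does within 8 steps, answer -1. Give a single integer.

Step 1: max=13/3, min=3, spread=4/3
Step 2: max=71/18, min=3, spread=17/18
Step 3: max=509/135, min=3, spread=104/135
Step 4: max=7357/2025, min=3, spread=1282/2025
Step 5: max=215551/60750, min=13579/4500, spread=64469/121500
Step 6: max=25369831/7290000, min=819529/270000, spread=810637/1822500
  -> spread < 1/2 first at step 6
Step 7: max=750381073/218700000, min=1650953/540000, spread=20436277/54675000
Step 8: max=22252353403/6561000000, min=149568241/48600000, spread=515160217/1640250000

Answer: 6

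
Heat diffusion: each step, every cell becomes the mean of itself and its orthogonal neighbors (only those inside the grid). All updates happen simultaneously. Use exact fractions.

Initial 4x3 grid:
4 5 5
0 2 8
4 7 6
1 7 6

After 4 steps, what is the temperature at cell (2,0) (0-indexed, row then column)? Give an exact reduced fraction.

Answer: 75001/18000

Derivation:
Step 1: cell (2,0) = 3
Step 2: cell (2,0) = 147/40
Step 3: cell (2,0) = 4771/1200
Step 4: cell (2,0) = 75001/18000
Full grid after step 4:
  2561/675 103693/24000 6497/1350
  70261/18000 33409/7500 182897/36000
  75001/18000 1723957/360000 576631/108000
  64183/14400 4301543/864000 710047/129600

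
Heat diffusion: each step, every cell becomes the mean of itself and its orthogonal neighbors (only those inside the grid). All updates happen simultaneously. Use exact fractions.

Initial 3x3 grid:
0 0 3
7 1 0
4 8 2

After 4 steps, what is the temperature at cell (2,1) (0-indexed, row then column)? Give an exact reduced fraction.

Step 1: cell (2,1) = 15/4
Step 2: cell (2,1) = 997/240
Step 3: cell (2,1) = 49919/14400
Step 4: cell (2,1) = 2923693/864000
Full grid after step 4:
  82651/32400 494267/216000 1567/800
  686767/216000 109149/40000 1075159/432000
  462829/129600 2923693/864000 378079/129600

Answer: 2923693/864000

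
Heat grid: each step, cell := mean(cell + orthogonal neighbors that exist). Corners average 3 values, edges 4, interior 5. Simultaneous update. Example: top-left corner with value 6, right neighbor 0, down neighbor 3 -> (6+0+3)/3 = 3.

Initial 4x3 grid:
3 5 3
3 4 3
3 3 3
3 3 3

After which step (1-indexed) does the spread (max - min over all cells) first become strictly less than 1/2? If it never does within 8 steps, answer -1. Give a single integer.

Step 1: max=15/4, min=3, spread=3/4
Step 2: max=881/240, min=3, spread=161/240
Step 3: max=51091/14400, min=1221/400, spread=1427/2880
  -> spread < 1/2 first at step 3
Step 4: max=3027929/864000, min=73979/24000, spread=72937/172800
Step 5: max=179348491/51840000, min=4482581/1440000, spread=719023/2073600
Step 6: max=10668847169/3110400000, min=90403793/28800000, spread=36209501/124416000
Step 7: max=635268652771/186624000000, min=16396024261/5184000000, spread=72018847/298598400
Step 8: max=37888710922889/11197440000000, min=989825813299/311040000000, spread=18039853153/89579520000

Answer: 3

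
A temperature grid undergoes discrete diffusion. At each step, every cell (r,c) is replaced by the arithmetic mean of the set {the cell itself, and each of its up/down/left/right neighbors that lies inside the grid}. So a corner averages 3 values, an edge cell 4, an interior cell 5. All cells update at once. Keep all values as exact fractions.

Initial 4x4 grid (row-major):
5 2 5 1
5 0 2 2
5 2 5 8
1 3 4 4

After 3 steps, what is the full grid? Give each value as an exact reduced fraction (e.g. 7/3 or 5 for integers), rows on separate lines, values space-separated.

After step 1:
  4 3 5/2 8/3
  15/4 11/5 14/5 13/4
  13/4 3 21/5 19/4
  3 5/2 4 16/3
After step 2:
  43/12 117/40 329/120 101/36
  33/10 59/20 299/100 101/30
  13/4 303/100 15/4 263/60
  35/12 25/8 481/120 169/36
After step 3:
  1177/360 61/20 2579/900 3209/1080
  157/48 3039/1000 9479/3000 12191/3600
  3749/1200 3221/1000 10897/3000 583/144
  223/72 327/100 701/180 4711/1080

Answer: 1177/360 61/20 2579/900 3209/1080
157/48 3039/1000 9479/3000 12191/3600
3749/1200 3221/1000 10897/3000 583/144
223/72 327/100 701/180 4711/1080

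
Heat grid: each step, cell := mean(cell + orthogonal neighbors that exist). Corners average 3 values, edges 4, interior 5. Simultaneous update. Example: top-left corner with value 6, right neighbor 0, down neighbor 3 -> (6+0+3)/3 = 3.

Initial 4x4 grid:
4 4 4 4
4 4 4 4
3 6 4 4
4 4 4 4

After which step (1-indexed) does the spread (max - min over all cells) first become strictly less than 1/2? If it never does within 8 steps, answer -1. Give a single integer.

Answer: 2

Derivation:
Step 1: max=9/2, min=11/3, spread=5/6
Step 2: max=87/20, min=47/12, spread=13/30
  -> spread < 1/2 first at step 2
Step 3: max=605/144, min=4, spread=29/144
Step 4: max=14981/3600, min=21733/5400, spread=1477/10800
Step 5: max=2684857/648000, min=1213/300, spread=64777/648000
Step 6: max=133697159/32400000, min=548023/135000, spread=2171639/32400000
Step 7: max=96188833/23328000, min=1316749/324000, spread=276581/4665600
Step 8: max=21604691467/5248800000, min=1978398841/486000000, spread=1189919921/26244000000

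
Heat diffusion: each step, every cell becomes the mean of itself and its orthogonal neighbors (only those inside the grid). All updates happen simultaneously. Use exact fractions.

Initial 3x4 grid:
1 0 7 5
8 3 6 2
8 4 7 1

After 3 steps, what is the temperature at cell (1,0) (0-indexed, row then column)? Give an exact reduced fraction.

Answer: 16661/3600

Derivation:
Step 1: cell (1,0) = 5
Step 2: cell (1,0) = 283/60
Step 3: cell (1,0) = 16661/3600
Full grid after step 3:
  953/240 3183/800 29527/7200 1811/432
  16661/3600 26851/6000 8707/2000 3293/800
  1409/270 18011/3600 8063/1800 899/216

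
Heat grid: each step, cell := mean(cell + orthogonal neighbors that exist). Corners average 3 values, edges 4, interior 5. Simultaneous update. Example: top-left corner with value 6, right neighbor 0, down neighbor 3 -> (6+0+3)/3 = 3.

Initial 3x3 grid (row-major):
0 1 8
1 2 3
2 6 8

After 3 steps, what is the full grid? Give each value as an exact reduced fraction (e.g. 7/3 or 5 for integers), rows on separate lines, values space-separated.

Answer: 1069/540 40787/14400 653/180
34637/14400 19169/6000 60437/14400
233/80 27481/7200 9691/2160

Derivation:
After step 1:
  2/3 11/4 4
  5/4 13/5 21/4
  3 9/2 17/3
After step 2:
  14/9 601/240 4
  451/240 327/100 1051/240
  35/12 473/120 185/36
After step 3:
  1069/540 40787/14400 653/180
  34637/14400 19169/6000 60437/14400
  233/80 27481/7200 9691/2160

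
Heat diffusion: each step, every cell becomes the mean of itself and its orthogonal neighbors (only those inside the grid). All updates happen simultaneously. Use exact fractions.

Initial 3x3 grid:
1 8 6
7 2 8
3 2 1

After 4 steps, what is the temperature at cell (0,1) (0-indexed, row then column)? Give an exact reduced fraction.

Step 1: cell (0,1) = 17/4
Step 2: cell (0,1) = 1339/240
Step 3: cell (0,1) = 68273/14400
Step 4: cell (0,1) = 4197331/864000
Full grid after step 4:
  290459/64800 4197331/864000 312659/64800
  3683831/864000 1520647/360000 1323277/288000
  161281/43200 107483/27000 517043/129600

Answer: 4197331/864000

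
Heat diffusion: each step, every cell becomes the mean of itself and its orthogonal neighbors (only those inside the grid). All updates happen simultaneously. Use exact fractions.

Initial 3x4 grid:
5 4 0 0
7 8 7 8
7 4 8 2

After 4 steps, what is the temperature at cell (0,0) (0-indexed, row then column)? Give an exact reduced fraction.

Step 1: cell (0,0) = 16/3
Step 2: cell (0,0) = 49/9
Step 3: cell (0,0) = 2311/432
Step 4: cell (0,0) = 705649/129600
Full grid after step 4:
  705649/129600 540217/108000 493727/108000 547319/129600
  4969901/864000 1998139/360000 1788389/360000 4097731/864000
  263483/43200 209989/36000 199159/36000 8199/1600

Answer: 705649/129600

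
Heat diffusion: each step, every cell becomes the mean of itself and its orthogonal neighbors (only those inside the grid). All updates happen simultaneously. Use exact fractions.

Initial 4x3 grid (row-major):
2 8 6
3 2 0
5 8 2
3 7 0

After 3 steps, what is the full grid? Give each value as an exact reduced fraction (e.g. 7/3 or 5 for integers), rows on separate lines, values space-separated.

Answer: 8957/2160 1927/480 4241/1080
5833/1440 1593/400 323/90
2083/480 1589/400 283/80
359/80 1987/480 1303/360

Derivation:
After step 1:
  13/3 9/2 14/3
  3 21/5 5/2
  19/4 24/5 5/2
  5 9/2 3
After step 2:
  71/18 177/40 35/9
  977/240 19/5 52/15
  351/80 83/20 16/5
  19/4 173/40 10/3
After step 3:
  8957/2160 1927/480 4241/1080
  5833/1440 1593/400 323/90
  2083/480 1589/400 283/80
  359/80 1987/480 1303/360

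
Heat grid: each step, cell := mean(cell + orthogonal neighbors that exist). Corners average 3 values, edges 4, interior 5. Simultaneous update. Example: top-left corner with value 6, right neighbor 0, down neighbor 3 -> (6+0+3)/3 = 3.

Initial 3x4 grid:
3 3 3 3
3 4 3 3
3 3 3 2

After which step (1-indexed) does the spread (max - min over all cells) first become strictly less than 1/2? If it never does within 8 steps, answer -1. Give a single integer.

Answer: 3

Derivation:
Step 1: max=13/4, min=8/3, spread=7/12
Step 2: max=323/100, min=49/18, spread=457/900
Step 3: max=15211/4800, min=6187/2160, spread=13159/43200
  -> spread < 1/2 first at step 3
Step 4: max=136151/43200, min=374753/129600, spread=337/1296
Step 5: max=54078691/17280000, min=22851127/7776000, spread=29685679/155520000
Step 6: max=485289581/155520000, min=1379302493/466560000, spread=61253/373248
Step 7: max=28974939679/9331200000, min=83331746287/27993600000, spread=14372291/111974400
Step 8: max=1733377543661/559872000000, min=5019541204733/1679616000000, spread=144473141/1343692800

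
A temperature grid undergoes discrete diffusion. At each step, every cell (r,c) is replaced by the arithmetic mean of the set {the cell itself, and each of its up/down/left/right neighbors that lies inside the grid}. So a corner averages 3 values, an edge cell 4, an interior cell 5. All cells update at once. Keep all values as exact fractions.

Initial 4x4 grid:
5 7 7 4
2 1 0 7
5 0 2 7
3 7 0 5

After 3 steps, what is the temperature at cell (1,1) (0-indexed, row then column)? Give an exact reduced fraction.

Answer: 19291/6000

Derivation:
Step 1: cell (1,1) = 2
Step 2: cell (1,1) = 333/100
Step 3: cell (1,1) = 19291/6000
Full grid after step 3:
  1649/432 7381/1800 2551/600 387/80
  25519/7200 19291/6000 7789/2000 3383/800
  2447/800 6407/2000 6331/2000 3263/800
  493/144 3643/1200 1409/400 887/240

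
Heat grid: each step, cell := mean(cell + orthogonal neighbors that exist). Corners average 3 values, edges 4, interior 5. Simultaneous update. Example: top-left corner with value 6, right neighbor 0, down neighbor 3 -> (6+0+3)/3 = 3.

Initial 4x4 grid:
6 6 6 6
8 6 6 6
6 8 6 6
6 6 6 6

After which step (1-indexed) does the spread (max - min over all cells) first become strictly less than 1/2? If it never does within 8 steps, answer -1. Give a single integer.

Step 1: max=7, min=6, spread=1
Step 2: max=809/120, min=6, spread=89/120
Step 3: max=7901/1200, min=6, spread=701/1200
Step 4: max=140569/21600, min=12149/2000, spread=46799/108000
  -> spread < 1/2 first at step 4
Step 5: max=6976697/1080000, min=164671/27000, spread=389857/1080000
Step 6: max=624159959/97200000, min=165727/27000, spread=27542759/97200000
Step 7: max=6221171201/972000000, min=14970011/2430000, spread=77722267/324000000
Step 8: max=185962377101/29160000000, min=15021270971/2430000000, spread=5707125449/29160000000

Answer: 4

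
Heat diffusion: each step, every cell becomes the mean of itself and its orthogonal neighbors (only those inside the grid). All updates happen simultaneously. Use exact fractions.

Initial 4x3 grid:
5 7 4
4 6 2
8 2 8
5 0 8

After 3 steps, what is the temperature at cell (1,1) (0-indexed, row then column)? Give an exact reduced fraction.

Answer: 721/150

Derivation:
Step 1: cell (1,1) = 21/5
Step 2: cell (1,1) = 101/20
Step 3: cell (1,1) = 721/150
Full grid after step 3:
  692/135 7331/1440 5191/1080
  3689/720 721/150 3539/720
  673/144 5771/1200 679/144
  9893/2160 12979/2880 10283/2160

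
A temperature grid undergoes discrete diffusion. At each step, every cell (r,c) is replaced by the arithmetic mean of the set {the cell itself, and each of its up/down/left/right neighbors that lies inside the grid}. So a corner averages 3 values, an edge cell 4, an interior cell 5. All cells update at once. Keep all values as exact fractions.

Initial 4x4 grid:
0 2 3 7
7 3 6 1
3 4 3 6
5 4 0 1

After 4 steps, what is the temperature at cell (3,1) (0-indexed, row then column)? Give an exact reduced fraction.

Step 1: cell (3,1) = 13/4
Step 2: cell (3,1) = 253/80
Step 3: cell (3,1) = 8357/2400
Step 4: cell (3,1) = 48403/14400
Full grid after step 4:
  799/240 25459/7200 387089/108000 249799/64800
  4327/1200 103787/30000 665473/180000 774283/216000
  4333/1200 216647/60000 147617/45000 725459/216000
  26539/7200 48403/14400 686549/216000 23953/8100

Answer: 48403/14400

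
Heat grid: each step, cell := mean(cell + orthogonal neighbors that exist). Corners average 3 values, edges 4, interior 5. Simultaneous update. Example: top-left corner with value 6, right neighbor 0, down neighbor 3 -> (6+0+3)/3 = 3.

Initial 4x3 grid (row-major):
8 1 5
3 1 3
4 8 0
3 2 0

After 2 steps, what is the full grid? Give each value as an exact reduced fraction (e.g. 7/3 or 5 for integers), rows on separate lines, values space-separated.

After step 1:
  4 15/4 3
  4 16/5 9/4
  9/2 3 11/4
  3 13/4 2/3
After step 2:
  47/12 279/80 3
  157/40 81/25 14/5
  29/8 167/50 13/6
  43/12 119/48 20/9

Answer: 47/12 279/80 3
157/40 81/25 14/5
29/8 167/50 13/6
43/12 119/48 20/9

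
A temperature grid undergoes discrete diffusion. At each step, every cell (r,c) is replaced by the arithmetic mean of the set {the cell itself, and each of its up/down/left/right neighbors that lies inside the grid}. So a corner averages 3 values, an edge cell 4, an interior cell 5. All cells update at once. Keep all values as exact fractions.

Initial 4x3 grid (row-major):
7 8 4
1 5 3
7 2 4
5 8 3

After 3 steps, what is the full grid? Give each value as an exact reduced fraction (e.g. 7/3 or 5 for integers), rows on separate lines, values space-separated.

After step 1:
  16/3 6 5
  5 19/5 4
  15/4 26/5 3
  20/3 9/2 5
After step 2:
  49/9 151/30 5
  1073/240 24/5 79/20
  1237/240 81/20 43/10
  179/36 641/120 25/6
After step 3:
  10763/2160 365/72 839/180
  7153/1440 5353/1200 361/80
  6713/1440 227/48 247/60
  11137/2160 6671/1440 1657/360

Answer: 10763/2160 365/72 839/180
7153/1440 5353/1200 361/80
6713/1440 227/48 247/60
11137/2160 6671/1440 1657/360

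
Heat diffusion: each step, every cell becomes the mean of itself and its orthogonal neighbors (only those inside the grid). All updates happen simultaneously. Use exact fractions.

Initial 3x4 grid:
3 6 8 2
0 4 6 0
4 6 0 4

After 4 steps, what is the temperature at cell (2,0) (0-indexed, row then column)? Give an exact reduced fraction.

Answer: 18133/5184

Derivation:
Step 1: cell (2,0) = 10/3
Step 2: cell (2,0) = 115/36
Step 3: cell (2,0) = 7469/2160
Step 4: cell (2,0) = 18133/5184
Full grid after step 4:
  6637/1728 58261/14400 170407/43200 9839/2592
  639037/172800 10817/2880 26959/7200 148037/43200
  18133/5184 2422/675 9127/2700 527/162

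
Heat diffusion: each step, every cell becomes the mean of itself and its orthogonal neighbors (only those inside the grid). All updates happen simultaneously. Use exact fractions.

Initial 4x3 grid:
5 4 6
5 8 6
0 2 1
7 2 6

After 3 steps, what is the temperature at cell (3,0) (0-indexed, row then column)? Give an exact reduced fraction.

Answer: 2447/720

Derivation:
Step 1: cell (3,0) = 3
Step 2: cell (3,0) = 43/12
Step 3: cell (3,0) = 2447/720
Full grid after step 3:
  2099/432 24269/4800 2227/432
  3917/900 9151/2000 16693/3600
  761/200 7481/2000 1597/400
  2447/720 5713/1600 2527/720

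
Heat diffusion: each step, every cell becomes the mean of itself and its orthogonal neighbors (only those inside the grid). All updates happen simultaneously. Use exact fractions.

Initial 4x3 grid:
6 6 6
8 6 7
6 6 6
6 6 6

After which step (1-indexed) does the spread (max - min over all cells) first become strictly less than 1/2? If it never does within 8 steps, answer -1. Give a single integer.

Answer: 3

Derivation:
Step 1: max=20/3, min=6, spread=2/3
Step 2: max=197/30, min=6, spread=17/30
Step 3: max=871/135, min=437/72, spread=413/1080
  -> spread < 1/2 first at step 3
Step 4: max=25831/4050, min=18391/3000, spread=20063/81000
Step 5: max=6194471/972000, min=1991647/324000, spread=21953/97200
Step 6: max=184968677/29160000, min=15010771/2430000, spread=193577/1166400
Step 7: max=11077673443/1749600000, min=1804946953/291600000, spread=9919669/69984000
Step 8: max=663058244387/104976000000, min=13570935469/2187000000, spread=18645347/167961600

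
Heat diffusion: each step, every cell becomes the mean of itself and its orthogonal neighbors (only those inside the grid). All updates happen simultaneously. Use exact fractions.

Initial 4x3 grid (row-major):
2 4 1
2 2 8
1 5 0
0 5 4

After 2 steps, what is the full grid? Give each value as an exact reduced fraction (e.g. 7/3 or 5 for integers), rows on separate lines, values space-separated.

Answer: 20/9 269/80 28/9
637/240 271/100 233/60
167/80 331/100 63/20
5/2 111/40 43/12

Derivation:
After step 1:
  8/3 9/4 13/3
  7/4 21/5 11/4
  2 13/5 17/4
  2 7/2 3
After step 2:
  20/9 269/80 28/9
  637/240 271/100 233/60
  167/80 331/100 63/20
  5/2 111/40 43/12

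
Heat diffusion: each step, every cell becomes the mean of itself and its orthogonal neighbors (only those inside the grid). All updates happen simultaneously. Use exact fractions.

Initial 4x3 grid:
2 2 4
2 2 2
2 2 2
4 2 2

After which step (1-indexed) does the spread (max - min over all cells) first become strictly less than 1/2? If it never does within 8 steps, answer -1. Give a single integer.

Answer: 2

Derivation:
Step 1: max=8/3, min=2, spread=2/3
Step 2: max=23/9, min=17/8, spread=31/72
  -> spread < 1/2 first at step 2
Step 3: max=257/108, min=79/36, spread=5/27
Step 4: max=30137/12960, min=1781/800, spread=803/8100
Step 5: max=1781413/777600, min=581671/259200, spread=91/1944
Step 6: max=106195067/46656000, min=14595881/6480000, spread=5523619/233280000
Step 7: max=6349732753/2799360000, min=701881417/311040000, spread=205/17496
Step 8: max=380360102627/167961600000, min=126458634209/55987200000, spread=4921/839808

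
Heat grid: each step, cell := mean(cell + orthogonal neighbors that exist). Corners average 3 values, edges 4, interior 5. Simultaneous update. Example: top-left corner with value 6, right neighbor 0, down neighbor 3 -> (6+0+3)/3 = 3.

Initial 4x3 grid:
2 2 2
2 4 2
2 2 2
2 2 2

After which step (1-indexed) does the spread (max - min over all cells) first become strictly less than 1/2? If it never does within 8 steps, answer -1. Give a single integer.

Answer: 2

Derivation:
Step 1: max=5/2, min=2, spread=1/2
Step 2: max=123/50, min=2, spread=23/50
  -> spread < 1/2 first at step 2
Step 3: max=5611/2400, min=413/200, spread=131/480
Step 4: max=49751/21600, min=7591/3600, spread=841/4320
Step 5: max=19822051/8640000, min=1533373/720000, spread=56863/345600
Step 6: max=177054341/77760000, min=13949543/6480000, spread=386393/3110400
Step 7: max=70601723131/31104000000, min=5604358813/2592000000, spread=26795339/248832000
Step 8: max=4216295714129/1866240000000, min=338126149667/155520000000, spread=254051069/2985984000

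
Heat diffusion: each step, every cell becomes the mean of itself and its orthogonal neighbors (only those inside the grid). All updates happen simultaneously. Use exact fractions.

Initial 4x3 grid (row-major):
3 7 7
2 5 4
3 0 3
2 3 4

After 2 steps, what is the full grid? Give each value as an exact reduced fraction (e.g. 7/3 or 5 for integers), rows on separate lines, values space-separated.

After step 1:
  4 11/2 6
  13/4 18/5 19/4
  7/4 14/5 11/4
  8/3 9/4 10/3
After step 2:
  17/4 191/40 65/12
  63/20 199/50 171/40
  157/60 263/100 409/120
  20/9 221/80 25/9

Answer: 17/4 191/40 65/12
63/20 199/50 171/40
157/60 263/100 409/120
20/9 221/80 25/9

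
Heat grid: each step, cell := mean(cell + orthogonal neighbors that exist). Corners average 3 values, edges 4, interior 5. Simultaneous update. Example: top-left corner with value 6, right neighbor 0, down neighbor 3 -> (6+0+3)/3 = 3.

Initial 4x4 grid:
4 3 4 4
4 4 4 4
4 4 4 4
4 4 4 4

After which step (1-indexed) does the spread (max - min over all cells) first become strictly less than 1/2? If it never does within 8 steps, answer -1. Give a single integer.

Answer: 1

Derivation:
Step 1: max=4, min=11/3, spread=1/3
  -> spread < 1/2 first at step 1
Step 2: max=4, min=449/120, spread=31/120
Step 3: max=4, min=4109/1080, spread=211/1080
Step 4: max=4, min=415157/108000, spread=16843/108000
Step 5: max=35921/9000, min=3749357/972000, spread=130111/972000
Step 6: max=2152841/540000, min=112997633/29160000, spread=3255781/29160000
Step 7: max=2148893/540000, min=3398846309/874800000, spread=82360351/874800000
Step 8: max=386293559/97200000, min=102224683109/26244000000, spread=2074577821/26244000000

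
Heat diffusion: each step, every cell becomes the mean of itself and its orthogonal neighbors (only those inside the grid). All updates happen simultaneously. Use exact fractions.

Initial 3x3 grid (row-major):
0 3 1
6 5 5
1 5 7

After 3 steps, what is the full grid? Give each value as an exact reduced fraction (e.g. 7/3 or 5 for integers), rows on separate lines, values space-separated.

After step 1:
  3 9/4 3
  3 24/5 9/2
  4 9/2 17/3
After step 2:
  11/4 261/80 13/4
  37/10 381/100 539/120
  23/6 569/120 44/9
After step 3:
  259/80 5229/1600 2641/720
  1057/300 24007/6000 29593/7200
  491/120 31093/7200 1271/270

Answer: 259/80 5229/1600 2641/720
1057/300 24007/6000 29593/7200
491/120 31093/7200 1271/270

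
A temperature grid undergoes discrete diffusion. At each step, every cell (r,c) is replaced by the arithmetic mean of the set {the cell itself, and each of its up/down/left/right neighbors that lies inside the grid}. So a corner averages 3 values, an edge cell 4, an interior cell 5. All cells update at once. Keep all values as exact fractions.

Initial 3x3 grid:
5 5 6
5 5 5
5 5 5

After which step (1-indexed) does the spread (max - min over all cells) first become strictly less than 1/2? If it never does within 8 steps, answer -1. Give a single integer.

Answer: 1

Derivation:
Step 1: max=16/3, min=5, spread=1/3
  -> spread < 1/2 first at step 1
Step 2: max=95/18, min=5, spread=5/18
Step 3: max=1121/216, min=5, spread=41/216
Step 4: max=66931/12960, min=1811/360, spread=347/2592
Step 5: max=3994937/777600, min=18157/3600, spread=2921/31104
Step 6: max=239108539/46656000, min=2185483/432000, spread=24611/373248
Step 7: max=14315522033/2799360000, min=49256741/9720000, spread=207329/4478976
Step 8: max=857837952451/167961600000, min=2630801599/518400000, spread=1746635/53747712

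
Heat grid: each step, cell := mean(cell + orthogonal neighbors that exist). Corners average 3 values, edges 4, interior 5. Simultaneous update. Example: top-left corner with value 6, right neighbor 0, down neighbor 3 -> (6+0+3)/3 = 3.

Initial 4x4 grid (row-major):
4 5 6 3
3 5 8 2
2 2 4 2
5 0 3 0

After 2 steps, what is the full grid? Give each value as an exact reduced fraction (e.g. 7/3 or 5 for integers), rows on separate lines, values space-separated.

Answer: 25/6 191/40 115/24 155/36
151/40 207/50 453/100 173/48
343/120 33/10 303/100 673/240
47/18 551/240 583/240 65/36

Derivation:
After step 1:
  4 5 11/2 11/3
  7/2 23/5 5 15/4
  3 13/5 19/5 2
  7/3 5/2 7/4 5/3
After step 2:
  25/6 191/40 115/24 155/36
  151/40 207/50 453/100 173/48
  343/120 33/10 303/100 673/240
  47/18 551/240 583/240 65/36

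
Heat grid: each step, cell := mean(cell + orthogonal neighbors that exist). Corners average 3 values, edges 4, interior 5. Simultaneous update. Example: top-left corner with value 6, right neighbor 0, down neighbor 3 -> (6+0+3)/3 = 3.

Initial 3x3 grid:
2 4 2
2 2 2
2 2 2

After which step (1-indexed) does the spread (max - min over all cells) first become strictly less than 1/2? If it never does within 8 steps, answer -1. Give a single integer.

Step 1: max=8/3, min=2, spread=2/3
Step 2: max=307/120, min=2, spread=67/120
Step 3: max=2597/1080, min=207/100, spread=1807/5400
  -> spread < 1/2 first at step 3
Step 4: max=1021963/432000, min=5761/2700, spread=33401/144000
Step 5: max=9005933/3888000, min=583391/270000, spread=3025513/19440000
Step 6: max=3575326867/1555200000, min=31555949/14400000, spread=53531/497664
Step 7: max=212656925849/93312000000, min=8567116051/3888000000, spread=450953/5971968
Step 8: max=12706343560603/5598720000000, min=1034128610519/466560000000, spread=3799043/71663616

Answer: 3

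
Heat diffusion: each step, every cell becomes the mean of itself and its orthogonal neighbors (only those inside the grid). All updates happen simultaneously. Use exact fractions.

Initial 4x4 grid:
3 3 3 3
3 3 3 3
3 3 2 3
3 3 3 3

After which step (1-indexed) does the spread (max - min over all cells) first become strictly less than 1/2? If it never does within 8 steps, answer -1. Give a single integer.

Answer: 1

Derivation:
Step 1: max=3, min=11/4, spread=1/4
  -> spread < 1/2 first at step 1
Step 2: max=3, min=139/50, spread=11/50
Step 3: max=3, min=6833/2400, spread=367/2400
Step 4: max=1787/600, min=30829/10800, spread=1337/10800
Step 5: max=53531/18000, min=930331/324000, spread=33227/324000
Step 6: max=319951/108000, min=27945673/9720000, spread=849917/9720000
Step 7: max=4791467/1620000, min=841085653/291600000, spread=21378407/291600000
Step 8: max=1434311657/486000000, min=25277537629/8748000000, spread=540072197/8748000000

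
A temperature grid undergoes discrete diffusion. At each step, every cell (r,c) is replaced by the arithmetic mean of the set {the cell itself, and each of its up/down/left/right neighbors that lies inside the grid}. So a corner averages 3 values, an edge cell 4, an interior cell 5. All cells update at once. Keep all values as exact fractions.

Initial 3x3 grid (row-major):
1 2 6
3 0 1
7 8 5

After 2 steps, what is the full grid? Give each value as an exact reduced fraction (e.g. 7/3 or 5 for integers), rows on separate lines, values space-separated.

After step 1:
  2 9/4 3
  11/4 14/5 3
  6 5 14/3
After step 2:
  7/3 201/80 11/4
  271/80 79/25 101/30
  55/12 277/60 38/9

Answer: 7/3 201/80 11/4
271/80 79/25 101/30
55/12 277/60 38/9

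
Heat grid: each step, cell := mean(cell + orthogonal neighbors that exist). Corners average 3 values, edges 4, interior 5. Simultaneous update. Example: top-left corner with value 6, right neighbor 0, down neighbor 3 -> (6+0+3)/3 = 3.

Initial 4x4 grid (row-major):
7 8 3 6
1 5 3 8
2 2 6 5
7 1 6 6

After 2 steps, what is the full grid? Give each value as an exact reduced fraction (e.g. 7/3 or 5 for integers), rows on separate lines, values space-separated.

Answer: 89/18 1193/240 257/48 97/18
953/240 43/10 237/50 269/48
797/240 92/25 118/25 1309/240
31/9 917/240 1129/240 50/9

Derivation:
After step 1:
  16/3 23/4 5 17/3
  15/4 19/5 5 11/2
  3 16/5 22/5 25/4
  10/3 4 19/4 17/3
After step 2:
  89/18 1193/240 257/48 97/18
  953/240 43/10 237/50 269/48
  797/240 92/25 118/25 1309/240
  31/9 917/240 1129/240 50/9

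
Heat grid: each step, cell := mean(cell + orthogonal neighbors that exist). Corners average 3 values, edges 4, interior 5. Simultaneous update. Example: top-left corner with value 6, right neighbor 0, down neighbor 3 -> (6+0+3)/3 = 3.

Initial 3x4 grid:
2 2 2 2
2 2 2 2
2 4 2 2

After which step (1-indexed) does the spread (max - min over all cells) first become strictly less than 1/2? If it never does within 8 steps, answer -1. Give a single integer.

Answer: 3

Derivation:
Step 1: max=8/3, min=2, spread=2/3
Step 2: max=151/60, min=2, spread=31/60
Step 3: max=1291/540, min=2, spread=211/540
  -> spread < 1/2 first at step 3
Step 4: max=124897/54000, min=1847/900, spread=14077/54000
Step 5: max=1112407/486000, min=111683/54000, spread=5363/24300
Step 6: max=32900809/14580000, min=62869/30000, spread=93859/583200
Step 7: max=1959874481/874800000, min=102536467/48600000, spread=4568723/34992000
Step 8: max=116756435629/52488000000, min=3097618889/1458000000, spread=8387449/83980800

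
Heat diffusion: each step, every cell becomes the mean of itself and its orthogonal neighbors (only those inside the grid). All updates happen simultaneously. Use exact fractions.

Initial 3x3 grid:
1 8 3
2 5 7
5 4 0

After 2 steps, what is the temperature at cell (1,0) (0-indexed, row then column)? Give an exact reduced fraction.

Step 1: cell (1,0) = 13/4
Step 2: cell (1,0) = 947/240
Full grid after step 2:
  67/18 1147/240 14/3
  947/240 399/100 1117/240
  125/36 481/120 131/36

Answer: 947/240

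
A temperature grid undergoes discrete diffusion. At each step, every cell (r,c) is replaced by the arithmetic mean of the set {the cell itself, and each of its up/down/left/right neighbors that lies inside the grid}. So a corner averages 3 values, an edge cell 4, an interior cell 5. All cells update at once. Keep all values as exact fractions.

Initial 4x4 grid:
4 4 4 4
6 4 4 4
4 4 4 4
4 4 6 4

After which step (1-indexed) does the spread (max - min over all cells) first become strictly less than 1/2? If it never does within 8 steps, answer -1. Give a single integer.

Step 1: max=14/3, min=4, spread=2/3
Step 2: max=271/60, min=4, spread=31/60
Step 3: max=2371/540, min=4, spread=211/540
  -> spread < 1/2 first at step 3
Step 4: max=46943/10800, min=916/225, spread=119/432
Step 5: max=259517/60000, min=13816/3375, spread=125093/540000
Step 6: max=10502449/2430000, min=185971/45000, spread=92003/486000
Step 7: max=62850857/14580000, min=1261103/303750, spread=2317913/14580000
Step 8: max=9418578757/2187000000, min=1520959357/364500000, spread=58564523/437400000

Answer: 3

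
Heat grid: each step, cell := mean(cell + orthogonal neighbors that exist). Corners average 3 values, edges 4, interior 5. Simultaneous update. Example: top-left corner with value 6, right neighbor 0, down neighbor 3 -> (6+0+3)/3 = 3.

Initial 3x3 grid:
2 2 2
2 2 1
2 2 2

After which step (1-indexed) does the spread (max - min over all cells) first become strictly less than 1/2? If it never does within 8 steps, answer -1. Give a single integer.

Answer: 1

Derivation:
Step 1: max=2, min=5/3, spread=1/3
  -> spread < 1/2 first at step 1
Step 2: max=2, min=413/240, spread=67/240
Step 3: max=393/200, min=3883/2160, spread=1807/10800
Step 4: max=10439/5400, min=1570037/864000, spread=33401/288000
Step 5: max=1036609/540000, min=14322067/7776000, spread=3025513/38880000
Step 6: max=54844051/28800000, min=5755873133/3110400000, spread=53531/995328
Step 7: max=14760883949/7776000000, min=347215074151/186624000000, spread=450953/11943936
Step 8: max=1765231389481/933120000000, min=20885976439397/11197440000000, spread=3799043/143327232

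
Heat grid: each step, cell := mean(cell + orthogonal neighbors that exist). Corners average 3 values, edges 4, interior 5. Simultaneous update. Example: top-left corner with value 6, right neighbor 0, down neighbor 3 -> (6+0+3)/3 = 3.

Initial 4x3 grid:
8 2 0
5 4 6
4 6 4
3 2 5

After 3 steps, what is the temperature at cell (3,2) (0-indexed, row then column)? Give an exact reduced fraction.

Step 1: cell (3,2) = 11/3
Step 2: cell (3,2) = 155/36
Step 3: cell (3,2) = 1739/432
Full grid after step 3:
  1069/240 28651/7200 8041/2160
  10667/2400 6427/1500 27901/7200
  10397/2400 12359/3000 30391/7200
  187/48 1831/450 1739/432

Answer: 1739/432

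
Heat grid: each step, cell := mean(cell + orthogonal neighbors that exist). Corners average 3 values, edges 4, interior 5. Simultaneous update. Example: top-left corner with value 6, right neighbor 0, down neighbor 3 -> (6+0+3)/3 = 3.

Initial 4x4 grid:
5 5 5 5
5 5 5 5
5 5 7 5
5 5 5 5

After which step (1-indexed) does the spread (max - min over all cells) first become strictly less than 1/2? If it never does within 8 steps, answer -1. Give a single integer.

Step 1: max=11/2, min=5, spread=1/2
Step 2: max=136/25, min=5, spread=11/25
  -> spread < 1/2 first at step 2
Step 3: max=6367/1200, min=5, spread=367/1200
Step 4: max=28571/5400, min=1513/300, spread=1337/5400
Step 5: max=851669/162000, min=45469/9000, spread=33227/162000
Step 6: max=25514327/4860000, min=274049/54000, spread=849917/4860000
Step 7: max=762714347/145800000, min=4118533/810000, spread=21378407/145800000
Step 8: max=22836462371/4374000000, min=1238688343/243000000, spread=540072197/4374000000

Answer: 2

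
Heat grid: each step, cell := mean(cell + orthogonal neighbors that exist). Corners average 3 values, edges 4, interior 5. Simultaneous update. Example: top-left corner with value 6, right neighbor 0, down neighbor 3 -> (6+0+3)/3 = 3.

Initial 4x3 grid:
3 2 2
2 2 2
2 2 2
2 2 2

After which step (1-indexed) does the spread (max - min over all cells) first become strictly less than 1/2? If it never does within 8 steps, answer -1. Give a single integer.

Step 1: max=7/3, min=2, spread=1/3
  -> spread < 1/2 first at step 1
Step 2: max=41/18, min=2, spread=5/18
Step 3: max=473/216, min=2, spread=41/216
Step 4: max=56057/25920, min=2, spread=4217/25920
Step 5: max=3319549/1555200, min=14479/7200, spread=38417/311040
Step 6: max=197824211/93312000, min=290597/144000, spread=1903471/18662400
Step 7: max=11798429089/5598720000, min=8755759/4320000, spread=18038617/223948800
Step 8: max=705114582851/335923200000, min=790526759/388800000, spread=883978523/13436928000

Answer: 1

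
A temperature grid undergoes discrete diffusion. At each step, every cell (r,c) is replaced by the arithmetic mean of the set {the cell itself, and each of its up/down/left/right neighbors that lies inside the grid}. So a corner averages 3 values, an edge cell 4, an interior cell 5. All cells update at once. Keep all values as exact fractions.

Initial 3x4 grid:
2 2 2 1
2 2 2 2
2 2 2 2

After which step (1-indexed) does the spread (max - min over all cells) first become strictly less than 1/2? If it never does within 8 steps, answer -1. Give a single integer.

Step 1: max=2, min=5/3, spread=1/3
  -> spread < 1/2 first at step 1
Step 2: max=2, min=31/18, spread=5/18
Step 3: max=2, min=391/216, spread=41/216
Step 4: max=2, min=47623/25920, spread=4217/25920
Step 5: max=14321/7200, min=2901251/1555200, spread=38417/311040
Step 6: max=285403/144000, min=175423789/93312000, spread=1903471/18662400
Step 7: max=8524241/4320000, min=10596450911/5598720000, spread=18038617/223948800
Step 8: max=764673241/388800000, min=638578217149/335923200000, spread=883978523/13436928000

Answer: 1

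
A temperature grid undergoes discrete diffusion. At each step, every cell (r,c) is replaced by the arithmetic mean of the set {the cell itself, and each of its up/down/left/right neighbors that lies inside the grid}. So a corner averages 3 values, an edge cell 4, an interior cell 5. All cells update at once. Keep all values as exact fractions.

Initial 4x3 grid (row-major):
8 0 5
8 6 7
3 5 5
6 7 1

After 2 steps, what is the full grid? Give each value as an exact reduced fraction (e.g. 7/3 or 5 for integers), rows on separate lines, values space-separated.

After step 1:
  16/3 19/4 4
  25/4 26/5 23/4
  11/2 26/5 9/2
  16/3 19/4 13/3
After step 2:
  49/9 1157/240 29/6
  1337/240 543/100 389/80
  1337/240 503/100 1187/240
  187/36 1177/240 163/36

Answer: 49/9 1157/240 29/6
1337/240 543/100 389/80
1337/240 503/100 1187/240
187/36 1177/240 163/36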